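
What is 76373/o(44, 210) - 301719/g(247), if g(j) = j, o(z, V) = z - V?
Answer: -68949485/41002 ≈ -1681.6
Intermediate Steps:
76373/o(44, 210) - 301719/g(247) = 76373/(44 - 1*210) - 301719/247 = 76373/(44 - 210) - 301719*1/247 = 76373/(-166) - 301719/247 = 76373*(-1/166) - 301719/247 = -76373/166 - 301719/247 = -68949485/41002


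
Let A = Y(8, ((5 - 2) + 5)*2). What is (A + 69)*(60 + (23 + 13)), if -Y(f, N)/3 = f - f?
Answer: 6624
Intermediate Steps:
Y(f, N) = 0 (Y(f, N) = -3*(f - f) = -3*0 = 0)
A = 0
(A + 69)*(60 + (23 + 13)) = (0 + 69)*(60 + (23 + 13)) = 69*(60 + 36) = 69*96 = 6624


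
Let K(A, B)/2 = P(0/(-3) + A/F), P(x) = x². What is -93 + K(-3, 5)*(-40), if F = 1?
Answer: -813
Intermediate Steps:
K(A, B) = 2*A² (K(A, B) = 2*(0/(-3) + A/1)² = 2*(0*(-⅓) + A*1)² = 2*(0 + A)² = 2*A²)
-93 + K(-3, 5)*(-40) = -93 + (2*(-3)²)*(-40) = -93 + (2*9)*(-40) = -93 + 18*(-40) = -93 - 720 = -813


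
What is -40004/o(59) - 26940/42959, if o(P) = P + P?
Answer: -860855378/2534581 ≈ -339.64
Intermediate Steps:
o(P) = 2*P
-40004/o(59) - 26940/42959 = -40004/(2*59) - 26940/42959 = -40004/118 - 26940*1/42959 = -40004*1/118 - 26940/42959 = -20002/59 - 26940/42959 = -860855378/2534581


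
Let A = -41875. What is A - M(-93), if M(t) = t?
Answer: -41782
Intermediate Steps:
A - M(-93) = -41875 - 1*(-93) = -41875 + 93 = -41782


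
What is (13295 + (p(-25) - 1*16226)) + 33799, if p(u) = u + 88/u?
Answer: 770987/25 ≈ 30839.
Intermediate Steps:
(13295 + (p(-25) - 1*16226)) + 33799 = (13295 + ((-25 + 88/(-25)) - 1*16226)) + 33799 = (13295 + ((-25 + 88*(-1/25)) - 16226)) + 33799 = (13295 + ((-25 - 88/25) - 16226)) + 33799 = (13295 + (-713/25 - 16226)) + 33799 = (13295 - 406363/25) + 33799 = -73988/25 + 33799 = 770987/25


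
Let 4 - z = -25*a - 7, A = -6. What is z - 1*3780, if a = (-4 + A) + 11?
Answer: -3744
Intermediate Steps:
a = 1 (a = (-4 - 6) + 11 = -10 + 11 = 1)
z = 36 (z = 4 - (-25*1 - 7) = 4 - (-25 - 7) = 4 - 1*(-32) = 4 + 32 = 36)
z - 1*3780 = 36 - 1*3780 = 36 - 3780 = -3744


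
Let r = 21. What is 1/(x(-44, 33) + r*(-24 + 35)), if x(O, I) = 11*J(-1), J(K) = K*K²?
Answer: 1/220 ≈ 0.0045455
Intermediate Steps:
J(K) = K³
x(O, I) = -11 (x(O, I) = 11*(-1)³ = 11*(-1) = -11)
1/(x(-44, 33) + r*(-24 + 35)) = 1/(-11 + 21*(-24 + 35)) = 1/(-11 + 21*11) = 1/(-11 + 231) = 1/220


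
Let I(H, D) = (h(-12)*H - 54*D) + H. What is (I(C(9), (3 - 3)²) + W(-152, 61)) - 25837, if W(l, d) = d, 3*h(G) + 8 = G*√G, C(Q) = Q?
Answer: -25791 - 72*I*√3 ≈ -25791.0 - 124.71*I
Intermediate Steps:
h(G) = -8/3 + G^(3/2)/3 (h(G) = -8/3 + (G*√G)/3 = -8/3 + G^(3/2)/3)
I(H, D) = H - 54*D + H*(-8/3 - 8*I*√3) (I(H, D) = ((-8/3 + (-12)^(3/2)/3)*H - 54*D) + H = ((-8/3 + (-24*I*√3)/3)*H - 54*D) + H = ((-8/3 - 8*I*√3)*H - 54*D) + H = (H*(-8/3 - 8*I*√3) - 54*D) + H = (-54*D + H*(-8/3 - 8*I*√3)) + H = H - 54*D + H*(-8/3 - 8*I*√3))
(I(C(9), (3 - 3)²) + W(-152, 61)) - 25837 = ((-54*(3 - 3)² - 5/3*9 - 8*I*9*√3) + 61) - 25837 = ((-54*0² - 15 - 72*I*√3) + 61) - 25837 = ((-54*0 - 15 - 72*I*√3) + 61) - 25837 = ((0 - 15 - 72*I*√3) + 61) - 25837 = ((-15 - 72*I*√3) + 61) - 25837 = (46 - 72*I*√3) - 25837 = -25791 - 72*I*√3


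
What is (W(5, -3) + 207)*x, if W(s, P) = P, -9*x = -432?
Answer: 9792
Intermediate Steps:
x = 48 (x = -⅑*(-432) = 48)
(W(5, -3) + 207)*x = (-3 + 207)*48 = 204*48 = 9792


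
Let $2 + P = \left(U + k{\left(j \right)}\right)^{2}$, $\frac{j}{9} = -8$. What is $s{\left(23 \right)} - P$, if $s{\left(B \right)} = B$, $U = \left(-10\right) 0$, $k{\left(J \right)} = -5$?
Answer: $0$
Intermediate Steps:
$j = -72$ ($j = 9 \left(-8\right) = -72$)
$U = 0$
$P = 23$ ($P = -2 + \left(0 - 5\right)^{2} = -2 + \left(-5\right)^{2} = -2 + 25 = 23$)
$s{\left(23 \right)} - P = 23 - 23 = 0$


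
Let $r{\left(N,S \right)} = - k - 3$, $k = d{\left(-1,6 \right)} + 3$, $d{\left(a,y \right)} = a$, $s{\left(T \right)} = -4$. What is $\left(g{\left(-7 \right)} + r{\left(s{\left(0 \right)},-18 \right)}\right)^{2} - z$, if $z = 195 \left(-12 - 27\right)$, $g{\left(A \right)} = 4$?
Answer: $7606$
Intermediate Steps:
$z = -7605$ ($z = 195 \left(-39\right) = -7605$)
$k = 2$ ($k = -1 + 3 = 2$)
$r{\left(N,S \right)} = -5$ ($r{\left(N,S \right)} = \left(-1\right) 2 - 3 = -2 - 3 = -5$)
$\left(g{\left(-7 \right)} + r{\left(s{\left(0 \right)},-18 \right)}\right)^{2} - z = \left(4 - 5\right)^{2} - -7605 = \left(-1\right)^{2} + 7605 = 1 + 7605 = 7606$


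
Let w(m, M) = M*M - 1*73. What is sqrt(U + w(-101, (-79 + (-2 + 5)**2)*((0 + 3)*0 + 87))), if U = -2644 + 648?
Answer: sqrt(37086031) ≈ 6089.8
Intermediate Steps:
w(m, M) = -73 + M**2 (w(m, M) = M**2 - 73 = -73 + M**2)
U = -1996
sqrt(U + w(-101, (-79 + (-2 + 5)**2)*((0 + 3)*0 + 87))) = sqrt(-1996 + (-73 + ((-79 + (-2 + 5)**2)*((0 + 3)*0 + 87))**2)) = sqrt(-1996 + (-73 + ((-79 + 3**2)*(3*0 + 87))**2)) = sqrt(-1996 + (-73 + ((-79 + 9)*(0 + 87))**2)) = sqrt(-1996 + (-73 + (-70*87)**2)) = sqrt(-1996 + (-73 + (-6090)**2)) = sqrt(-1996 + (-73 + 37088100)) = sqrt(-1996 + 37088027) = sqrt(37086031)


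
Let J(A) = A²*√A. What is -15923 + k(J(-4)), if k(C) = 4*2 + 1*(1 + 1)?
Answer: -15913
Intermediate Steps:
J(A) = A^(5/2)
k(C) = 10 (k(C) = 8 + 1*2 = 8 + 2 = 10)
-15923 + k(J(-4)) = -15923 + 10 = -15913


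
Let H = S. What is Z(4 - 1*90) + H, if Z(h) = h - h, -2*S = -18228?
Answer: 9114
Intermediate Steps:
S = 9114 (S = -½*(-18228) = 9114)
Z(h) = 0
H = 9114
Z(4 - 1*90) + H = 0 + 9114 = 9114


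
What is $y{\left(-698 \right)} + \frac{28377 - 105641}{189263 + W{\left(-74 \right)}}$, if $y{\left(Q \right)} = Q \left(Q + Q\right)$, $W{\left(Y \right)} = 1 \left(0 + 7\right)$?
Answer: $\frac{92213062448}{94635} \approx 9.7441 \cdot 10^{5}$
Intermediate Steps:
$W{\left(Y \right)} = 7$ ($W{\left(Y \right)} = 1 \cdot 7 = 7$)
$y{\left(Q \right)} = 2 Q^{2}$ ($y{\left(Q \right)} = Q 2 Q = 2 Q^{2}$)
$y{\left(-698 \right)} + \frac{28377 - 105641}{189263 + W{\left(-74 \right)}} = 2 \left(-698\right)^{2} + \frac{28377 - 105641}{189263 + 7} = 2 \cdot 487204 - \frac{77264}{189270} = 974408 - \frac{38632}{94635} = \frac{92213062448}{94635}$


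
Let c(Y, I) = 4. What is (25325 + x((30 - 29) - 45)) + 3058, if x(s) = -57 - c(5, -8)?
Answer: 28322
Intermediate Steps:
x(s) = -61 (x(s) = -57 - 1*4 = -57 - 4 = -61)
(25325 + x((30 - 29) - 45)) + 3058 = (25325 - 61) + 3058 = 25264 + 3058 = 28322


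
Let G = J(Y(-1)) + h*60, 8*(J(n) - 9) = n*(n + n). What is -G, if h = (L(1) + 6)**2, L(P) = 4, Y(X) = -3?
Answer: -24045/4 ≈ -6011.3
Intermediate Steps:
J(n) = 9 + n**2/4 (J(n) = 9 + (n*(n + n))/8 = 9 + (n*(2*n))/8 = 9 + (2*n**2)/8 = 9 + n**2/4)
h = 100 (h = (4 + 6)**2 = 10**2 = 100)
G = 24045/4 (G = (9 + (1/4)*(-3)**2) + 100*60 = (9 + (1/4)*9) + 6000 = (9 + 9/4) + 6000 = 45/4 + 6000 = 24045/4 ≈ 6011.3)
-G = -1*24045/4 = -24045/4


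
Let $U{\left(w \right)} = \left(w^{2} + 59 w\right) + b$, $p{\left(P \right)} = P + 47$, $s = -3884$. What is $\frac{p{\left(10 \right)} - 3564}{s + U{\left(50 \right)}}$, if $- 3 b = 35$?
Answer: $- \frac{10521}{4663} \approx -2.2563$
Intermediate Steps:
$b = - \frac{35}{3}$ ($b = \left(- \frac{1}{3}\right) 35 = - \frac{35}{3} \approx -11.667$)
$p{\left(P \right)} = 47 + P$
$U{\left(w \right)} = - \frac{35}{3} + w^{2} + 59 w$ ($U{\left(w \right)} = \left(w^{2} + 59 w\right) - \frac{35}{3} = - \frac{35}{3} + w^{2} + 59 w$)
$\frac{p{\left(10 \right)} - 3564}{s + U{\left(50 \right)}} = \frac{\left(47 + 10\right) - 3564}{-3884 + \left(- \frac{35}{3} + 50^{2} + 59 \cdot 50\right)} = \frac{57 - 3564}{-3884 + \left(- \frac{35}{3} + 2500 + 2950\right)} = - \frac{3507}{-3884 + \frac{16315}{3}} = - \frac{3507}{\frac{4663}{3}} = \left(-3507\right) \frac{3}{4663} = - \frac{10521}{4663}$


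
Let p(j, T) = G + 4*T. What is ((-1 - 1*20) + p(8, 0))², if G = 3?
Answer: 324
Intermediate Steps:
p(j, T) = 3 + 4*T
((-1 - 1*20) + p(8, 0))² = ((-1 - 1*20) + (3 + 4*0))² = ((-1 - 20) + (3 + 0))² = (-21 + 3)² = (-18)² = 324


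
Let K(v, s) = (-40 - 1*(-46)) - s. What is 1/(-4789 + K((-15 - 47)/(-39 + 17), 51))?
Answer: -1/4834 ≈ -0.00020687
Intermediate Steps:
K(v, s) = 6 - s (K(v, s) = (-40 + 46) - s = 6 - s)
1/(-4789 + K((-15 - 47)/(-39 + 17), 51)) = 1/(-4789 + (6 - 1*51)) = 1/(-4789 + (6 - 51)) = 1/(-4789 - 45) = 1/(-4834) = -1/4834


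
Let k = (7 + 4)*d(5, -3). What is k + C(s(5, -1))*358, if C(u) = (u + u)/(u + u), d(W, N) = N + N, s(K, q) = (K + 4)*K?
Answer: 292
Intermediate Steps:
s(K, q) = K*(4 + K) (s(K, q) = (4 + K)*K = K*(4 + K))
d(W, N) = 2*N
C(u) = 1 (C(u) = (2*u)/((2*u)) = (2*u)*(1/(2*u)) = 1)
k = -66 (k = (7 + 4)*(2*(-3)) = 11*(-6) = -66)
k + C(s(5, -1))*358 = -66 + 1*358 = -66 + 358 = 292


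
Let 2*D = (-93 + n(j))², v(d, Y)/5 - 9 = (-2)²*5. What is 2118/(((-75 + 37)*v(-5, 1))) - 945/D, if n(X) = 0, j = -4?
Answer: -1596249/2647555 ≈ -0.60291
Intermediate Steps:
v(d, Y) = 145 (v(d, Y) = 45 + 5*((-2)²*5) = 45 + 5*(4*5) = 45 + 5*20 = 45 + 100 = 145)
D = 8649/2 (D = (-93 + 0)²/2 = (½)*(-93)² = (½)*8649 = 8649/2 ≈ 4324.5)
2118/(((-75 + 37)*v(-5, 1))) - 945/D = 2118/(((-75 + 37)*145)) - 945/8649/2 = 2118/((-38*145)) - 945*2/8649 = 2118/(-5510) - 210/961 = 2118*(-1/5510) - 210/961 = -1059/2755 - 210/961 = -1596249/2647555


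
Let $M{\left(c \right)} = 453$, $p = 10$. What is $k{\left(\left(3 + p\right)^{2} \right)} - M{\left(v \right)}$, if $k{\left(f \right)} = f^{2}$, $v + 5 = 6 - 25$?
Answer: $28108$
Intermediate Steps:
$v = -24$ ($v = -5 + \left(6 - 25\right) = -5 - 19 = -24$)
$k{\left(\left(3 + p\right)^{2} \right)} - M{\left(v \right)} = \left(\left(3 + 10\right)^{2}\right)^{2} - 453 = \left(13^{2}\right)^{2} - 453 = 169^{2} - 453 = 28561 - 453 = 28108$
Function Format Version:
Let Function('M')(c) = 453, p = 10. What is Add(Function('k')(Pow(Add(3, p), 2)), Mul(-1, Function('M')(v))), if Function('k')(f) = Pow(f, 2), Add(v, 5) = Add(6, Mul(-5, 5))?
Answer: 28108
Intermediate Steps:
v = -24 (v = Add(-5, Add(6, Mul(-5, 5))) = Add(-5, Add(6, -25)) = Add(-5, -19) = -24)
Add(Function('k')(Pow(Add(3, p), 2)), Mul(-1, Function('M')(v))) = Add(Pow(Pow(Add(3, 10), 2), 2), Mul(-1, 453)) = Add(Pow(Pow(13, 2), 2), -453) = Add(Pow(169, 2), -453) = Add(28561, -453) = 28108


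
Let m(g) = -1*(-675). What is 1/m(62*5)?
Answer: 1/675 ≈ 0.0014815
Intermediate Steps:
m(g) = 675
1/m(62*5) = 1/675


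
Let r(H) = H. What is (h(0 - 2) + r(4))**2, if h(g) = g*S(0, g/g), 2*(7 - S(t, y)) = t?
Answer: 100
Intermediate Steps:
S(t, y) = 7 - t/2
h(g) = 7*g (h(g) = g*(7 - 1/2*0) = g*(7 + 0) = g*7 = 7*g)
(h(0 - 2) + r(4))**2 = (7*(0 - 2) + 4)**2 = (7*(-2) + 4)**2 = (-14 + 4)**2 = (-10)**2 = 100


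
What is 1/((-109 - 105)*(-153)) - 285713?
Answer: -9354815045/32742 ≈ -2.8571e+5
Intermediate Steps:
1/((-109 - 105)*(-153)) - 285713 = 1/(-214*(-153)) - 285713 = 1/32742 - 285713 = -9354815045/32742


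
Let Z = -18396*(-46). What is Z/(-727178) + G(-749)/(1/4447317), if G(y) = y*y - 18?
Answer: 907107009415377771/363589 ≈ 2.4949e+12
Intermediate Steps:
Z = 846216
G(y) = -18 + y² (G(y) = y² - 18 = -18 + y²)
Z/(-727178) + G(-749)/(1/4447317) = 846216/(-727178) + (-18 + (-749)²)/(1/4447317) = 846216*(-1/727178) + (-18 + 561001)/(1/4447317) = -423108/363589 + 560983*4447317 = -423108/363589 + 2494869232611 = 907107009415377771/363589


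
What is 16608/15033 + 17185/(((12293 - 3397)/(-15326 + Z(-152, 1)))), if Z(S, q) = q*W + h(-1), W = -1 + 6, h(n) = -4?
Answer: -1319648338119/44577856 ≈ -29603.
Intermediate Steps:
W = 5
Z(S, q) = -4 + 5*q (Z(S, q) = q*5 - 4 = 5*q - 4 = -4 + 5*q)
16608/15033 + 17185/(((12293 - 3397)/(-15326 + Z(-152, 1)))) = 16608/15033 + 17185/(((12293 - 3397)/(-15326 + (-4 + 5*1)))) = 16608*(1/15033) + 17185/((8896/(-15326 + (-4 + 5)))) = 5536/5011 + 17185/((8896/(-15326 + 1))) = 5536/5011 + 17185/((8896/(-15325))) = 5536/5011 + 17185/((8896*(-1/15325))) = 5536/5011 + 17185/(-8896/15325) = 5536/5011 + 17185*(-15325/8896) = 5536/5011 - 263360125/8896 = -1319648338119/44577856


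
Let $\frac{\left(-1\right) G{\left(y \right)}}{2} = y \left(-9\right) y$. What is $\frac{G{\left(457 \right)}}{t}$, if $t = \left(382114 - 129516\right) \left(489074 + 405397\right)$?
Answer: $\frac{626547}{37656930943} \approx 1.6638 \cdot 10^{-5}$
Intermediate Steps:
$G{\left(y \right)} = 18 y^{2}$ ($G{\left(y \right)} = - 2 y \left(-9\right) y = - 2 - 9 y y = - 2 \left(- 9 y^{2}\right) = 18 y^{2}$)
$t = 225941585658$ ($t = 252598 \cdot 894471 = 225941585658$)
$\frac{G{\left(457 \right)}}{t} = \frac{18 \cdot 457^{2}}{225941585658} = 18 \cdot 208849 \cdot \frac{1}{225941585658} = 3759282 \cdot \frac{1}{225941585658} = \frac{626547}{37656930943}$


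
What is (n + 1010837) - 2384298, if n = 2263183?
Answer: 889722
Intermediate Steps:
(n + 1010837) - 2384298 = (2263183 + 1010837) - 2384298 = 3274020 - 2384298 = 889722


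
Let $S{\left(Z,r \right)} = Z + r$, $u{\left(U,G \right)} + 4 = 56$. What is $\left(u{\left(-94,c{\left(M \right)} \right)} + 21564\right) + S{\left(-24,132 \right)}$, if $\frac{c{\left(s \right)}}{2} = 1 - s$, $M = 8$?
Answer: $21724$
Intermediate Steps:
$c{\left(s \right)} = 2 - 2 s$ ($c{\left(s \right)} = 2 \left(1 - s\right) = 2 - 2 s$)
$u{\left(U,G \right)} = 52$ ($u{\left(U,G \right)} = -4 + 56 = 52$)
$\left(u{\left(-94,c{\left(M \right)} \right)} + 21564\right) + S{\left(-24,132 \right)} = \left(52 + 21564\right) + \left(-24 + 132\right) = 21616 + 108 = 21724$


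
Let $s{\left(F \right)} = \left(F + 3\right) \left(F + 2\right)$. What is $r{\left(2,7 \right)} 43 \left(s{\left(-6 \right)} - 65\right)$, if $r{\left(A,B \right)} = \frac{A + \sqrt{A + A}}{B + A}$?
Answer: $- \frac{9116}{9} \approx -1012.9$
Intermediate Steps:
$s{\left(F \right)} = \left(2 + F\right) \left(3 + F\right)$ ($s{\left(F \right)} = \left(3 + F\right) \left(2 + F\right) = \left(2 + F\right) \left(3 + F\right)$)
$r{\left(A,B \right)} = \frac{A + \sqrt{2} \sqrt{A}}{A + B}$ ($r{\left(A,B \right)} = \frac{A + \sqrt{2 A}}{A + B} = \frac{A + \sqrt{2} \sqrt{A}}{A + B}$)
$r{\left(2,7 \right)} 43 \left(s{\left(-6 \right)} - 65\right) = \frac{2 + \sqrt{2} \sqrt{2}}{2 + 7} \cdot 43 \left(\left(6 + \left(-6\right)^{2} + 5 \left(-6\right)\right) - 65\right) = \frac{2 + 2}{9} \cdot 43 \left(\left(6 + 36 - 30\right) - 65\right) = \frac{1}{9} \cdot 4 \cdot 43 \left(12 - 65\right) = \frac{4 \cdot 43 \left(-53\right)}{9} = \frac{4}{9} \left(-2279\right) = - \frac{9116}{9}$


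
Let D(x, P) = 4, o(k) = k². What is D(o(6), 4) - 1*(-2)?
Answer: 6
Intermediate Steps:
D(o(6), 4) - 1*(-2) = 4 - 1*(-2) = 4 + 2 = 6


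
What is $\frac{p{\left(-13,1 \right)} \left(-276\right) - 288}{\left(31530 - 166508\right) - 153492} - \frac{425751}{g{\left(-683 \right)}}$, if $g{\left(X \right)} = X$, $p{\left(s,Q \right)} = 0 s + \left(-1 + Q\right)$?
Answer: $\frac{61408293837}{98512505} \approx 623.36$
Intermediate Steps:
$p{\left(s,Q \right)} = -1 + Q$ ($p{\left(s,Q \right)} = 0 + \left(-1 + Q\right) = -1 + Q$)
$\frac{p{\left(-13,1 \right)} \left(-276\right) - 288}{\left(31530 - 166508\right) - 153492} - \frac{425751}{g{\left(-683 \right)}} = \frac{\left(-1 + 1\right) \left(-276\right) - 288}{\left(31530 - 166508\right) - 153492} - \frac{425751}{-683} = \frac{0 \left(-276\right) - 288}{-134978 - 153492} - - \frac{425751}{683} = \frac{0 - 288}{-288470} + \frac{425751}{683} = \left(-288\right) \left(- \frac{1}{288470}\right) + \frac{425751}{683} = \frac{144}{144235} + \frac{425751}{683} = \frac{61408293837}{98512505}$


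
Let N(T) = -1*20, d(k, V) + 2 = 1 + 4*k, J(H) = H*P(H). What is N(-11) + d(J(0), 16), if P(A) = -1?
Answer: -21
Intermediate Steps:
J(H) = -H (J(H) = H*(-1) = -H)
d(k, V) = -1 + 4*k (d(k, V) = -2 + (1 + 4*k) = -1 + 4*k)
N(T) = -20
N(-11) + d(J(0), 16) = -20 + (-1 + 4*(-1*0)) = -20 + (-1 + 4*0) = -20 + (-1 + 0) = -20 - 1 = -21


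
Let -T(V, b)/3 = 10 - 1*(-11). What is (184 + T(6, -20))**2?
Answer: 14641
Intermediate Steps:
T(V, b) = -63 (T(V, b) = -3*(10 - 1*(-11)) = -3*(10 + 11) = -3*21 = -63)
(184 + T(6, -20))**2 = (184 - 63)**2 = 121**2 = 14641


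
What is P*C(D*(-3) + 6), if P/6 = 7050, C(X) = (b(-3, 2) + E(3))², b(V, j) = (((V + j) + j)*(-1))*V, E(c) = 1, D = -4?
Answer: 676800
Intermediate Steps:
b(V, j) = V*(-V - 2*j) (b(V, j) = ((V + 2*j)*(-1))*V = (-V - 2*j)*V = V*(-V - 2*j))
C(X) = 16 (C(X) = (-1*(-3)*(-3 + 2*2) + 1)² = (-1*(-3)*(-3 + 4) + 1)² = (-1*(-3)*1 + 1)² = (3 + 1)² = 4² = 16)
P = 42300 (P = 6*7050 = 42300)
P*C(D*(-3) + 6) = 42300*16 = 676800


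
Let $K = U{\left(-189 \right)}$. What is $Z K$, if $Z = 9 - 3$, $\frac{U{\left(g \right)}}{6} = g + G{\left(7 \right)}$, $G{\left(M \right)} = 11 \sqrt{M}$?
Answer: $-6804 + 396 \sqrt{7} \approx -5756.3$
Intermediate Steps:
$U{\left(g \right)} = 6 g + 66 \sqrt{7}$ ($U{\left(g \right)} = 6 \left(g + 11 \sqrt{7}\right) = 6 g + 66 \sqrt{7}$)
$Z = 6$ ($Z = 9 - 3 = 6$)
$K = -1134 + 66 \sqrt{7}$ ($K = 6 \left(-189\right) + 66 \sqrt{7} = -1134 + 66 \sqrt{7} \approx -959.38$)
$Z K = 6 \left(-1134 + 66 \sqrt{7}\right) = -6804 + 396 \sqrt{7}$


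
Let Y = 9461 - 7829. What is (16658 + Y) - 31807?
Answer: -13517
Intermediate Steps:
Y = 1632
(16658 + Y) - 31807 = (16658 + 1632) - 31807 = 18290 - 31807 = -13517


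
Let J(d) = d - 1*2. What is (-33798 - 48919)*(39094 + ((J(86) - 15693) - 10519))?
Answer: -1072508622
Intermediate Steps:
J(d) = -2 + d (J(d) = d - 2 = -2 + d)
(-33798 - 48919)*(39094 + ((J(86) - 15693) - 10519)) = (-33798 - 48919)*(39094 + (((-2 + 86) - 15693) - 10519)) = -82717*(39094 + ((84 - 15693) - 10519)) = -82717*(39094 + (-15609 - 10519)) = -82717*(39094 - 26128) = -82717*12966 = -1072508622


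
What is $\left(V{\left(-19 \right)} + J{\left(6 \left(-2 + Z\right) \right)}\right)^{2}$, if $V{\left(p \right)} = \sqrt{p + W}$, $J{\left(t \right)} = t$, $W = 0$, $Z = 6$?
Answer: $\left(24 + i \sqrt{19}\right)^{2} \approx 557.0 + 209.23 i$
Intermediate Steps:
$V{\left(p \right)} = \sqrt{p}$ ($V{\left(p \right)} = \sqrt{p + 0} = \sqrt{p}$)
$\left(V{\left(-19 \right)} + J{\left(6 \left(-2 + Z\right) \right)}\right)^{2} = \left(\sqrt{-19} + 6 \left(-2 + 6\right)\right)^{2} = \left(i \sqrt{19} + 6 \cdot 4\right)^{2} = \left(i \sqrt{19} + 24\right)^{2} = \left(24 + i \sqrt{19}\right)^{2}$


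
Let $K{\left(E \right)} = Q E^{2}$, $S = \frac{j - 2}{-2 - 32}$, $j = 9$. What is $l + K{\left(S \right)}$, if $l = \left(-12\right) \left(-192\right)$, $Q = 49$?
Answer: $\frac{2665825}{1156} \approx 2306.1$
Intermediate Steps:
$l = 2304$
$S = - \frac{7}{34}$ ($S = \frac{9 - 2}{-2 - 32} = \frac{7}{-34} = 7 \left(- \frac{1}{34}\right) = - \frac{7}{34} \approx -0.20588$)
$K{\left(E \right)} = 49 E^{2}$
$l + K{\left(S \right)} = 2304 + 49 \left(- \frac{7}{34}\right)^{2} = 2304 + 49 \cdot \frac{49}{1156} = 2304 + \frac{2401}{1156} = \frac{2665825}{1156}$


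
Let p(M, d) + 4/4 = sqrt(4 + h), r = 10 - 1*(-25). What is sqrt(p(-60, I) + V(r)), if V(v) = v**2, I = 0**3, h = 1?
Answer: sqrt(1224 + sqrt(5)) ≈ 35.018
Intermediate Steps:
r = 35 (r = 10 + 25 = 35)
I = 0
p(M, d) = -1 + sqrt(5) (p(M, d) = -1 + sqrt(4 + 1) = -1 + sqrt(5))
sqrt(p(-60, I) + V(r)) = sqrt((-1 + sqrt(5)) + 35**2) = sqrt((-1 + sqrt(5)) + 1225) = sqrt(1224 + sqrt(5))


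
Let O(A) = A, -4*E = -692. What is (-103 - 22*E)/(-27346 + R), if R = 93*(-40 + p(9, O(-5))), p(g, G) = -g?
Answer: 3909/31903 ≈ 0.12253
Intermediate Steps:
E = 173 (E = -¼*(-692) = 173)
R = -4557 (R = 93*(-40 - 1*9) = 93*(-40 - 9) = 93*(-49) = -4557)
(-103 - 22*E)/(-27346 + R) = (-103 - 22*173)/(-27346 - 4557) = (-103 - 3806)/(-31903) = -3909*(-1/31903) = 3909/31903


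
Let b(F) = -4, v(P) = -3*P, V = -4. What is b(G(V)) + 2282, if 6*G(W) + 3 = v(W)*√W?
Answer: 2278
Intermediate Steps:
G(W) = -½ - W^(3/2)/2 (G(W) = -½ + ((-3*W)*√W)/6 = -½ + (-3*W^(3/2))/6 = -½ - W^(3/2)/2)
b(G(V)) + 2282 = -4 + 2282 = 2278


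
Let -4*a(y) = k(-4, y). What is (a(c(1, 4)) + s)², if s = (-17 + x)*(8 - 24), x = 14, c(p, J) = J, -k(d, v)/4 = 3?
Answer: 2601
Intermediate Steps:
k(d, v) = -12 (k(d, v) = -4*3 = -12)
a(y) = 3 (a(y) = -¼*(-12) = 3)
s = 48 (s = (-17 + 14)*(8 - 24) = -3*(-16) = 48)
(a(c(1, 4)) + s)² = (3 + 48)² = 51² = 2601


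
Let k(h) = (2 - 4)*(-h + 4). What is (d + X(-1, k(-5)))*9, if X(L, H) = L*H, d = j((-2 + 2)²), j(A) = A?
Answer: 162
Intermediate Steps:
d = 0 (d = (-2 + 2)² = 0² = 0)
k(h) = -8 + 2*h (k(h) = -2*(4 - h) = -8 + 2*h)
X(L, H) = H*L
(d + X(-1, k(-5)))*9 = (0 + (-8 + 2*(-5))*(-1))*9 = (0 + (-8 - 10)*(-1))*9 = (0 - 18*(-1))*9 = (0 + 18)*9 = 18*9 = 162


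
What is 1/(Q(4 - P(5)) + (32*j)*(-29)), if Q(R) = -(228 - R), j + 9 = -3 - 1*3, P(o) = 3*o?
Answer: 1/13681 ≈ 7.3094e-5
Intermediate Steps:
j = -15 (j = -9 + (-3 - 1*3) = -9 + (-3 - 3) = -9 - 6 = -15)
Q(R) = -228 + R
1/(Q(4 - P(5)) + (32*j)*(-29)) = 1/((-228 + (4 - 3*5)) + (32*(-15))*(-29)) = 1/((-228 + (4 - 1*15)) - 480*(-29)) = 1/((-228 + (4 - 15)) + 13920) = 1/((-228 - 11) + 13920) = 1/(-239 + 13920) = 1/13681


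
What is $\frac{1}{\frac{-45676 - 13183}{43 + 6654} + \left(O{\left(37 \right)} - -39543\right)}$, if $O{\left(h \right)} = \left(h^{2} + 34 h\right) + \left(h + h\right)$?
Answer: $\frac{6697}{282849209} \approx 2.3677 \cdot 10^{-5}$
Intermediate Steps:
$O{\left(h \right)} = h^{2} + 36 h$ ($O{\left(h \right)} = \left(h^{2} + 34 h\right) + 2 h = h^{2} + 36 h$)
$\frac{1}{\frac{-45676 - 13183}{43 + 6654} + \left(O{\left(37 \right)} - -39543\right)} = \frac{1}{\frac{-45676 - 13183}{43 + 6654} + \left(37 \left(36 + 37\right) - -39543\right)} = \frac{1}{- \frac{58859}{6697} + \left(37 \cdot 73 + 39543\right)} = \frac{1}{\left(-58859\right) \frac{1}{6697} + \left(2701 + 39543\right)} = \frac{1}{- \frac{58859}{6697} + 42244} = \frac{1}{\frac{282849209}{6697}} = \frac{6697}{282849209}$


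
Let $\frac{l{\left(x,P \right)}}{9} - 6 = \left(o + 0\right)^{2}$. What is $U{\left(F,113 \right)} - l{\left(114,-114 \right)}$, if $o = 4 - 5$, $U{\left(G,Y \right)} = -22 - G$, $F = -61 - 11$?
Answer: $-13$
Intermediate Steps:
$F = -72$
$o = -1$
$l{\left(x,P \right)} = 63$ ($l{\left(x,P \right)} = 54 + 9 \left(-1 + 0\right)^{2} = 54 + 9 \left(-1\right)^{2} = 54 + 9 \cdot 1 = 54 + 9 = 63$)
$U{\left(F,113 \right)} - l{\left(114,-114 \right)} = \left(-22 - -72\right) - 63 = \left(-22 + 72\right) - 63 = 50 - 63 = -13$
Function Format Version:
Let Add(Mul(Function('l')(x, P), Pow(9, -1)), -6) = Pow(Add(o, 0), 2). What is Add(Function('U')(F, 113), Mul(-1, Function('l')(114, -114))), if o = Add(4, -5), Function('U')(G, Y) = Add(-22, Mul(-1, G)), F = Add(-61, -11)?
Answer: -13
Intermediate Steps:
F = -72
o = -1
Function('l')(x, P) = 63 (Function('l')(x, P) = Add(54, Mul(9, Pow(Add(-1, 0), 2))) = Add(54, Mul(9, Pow(-1, 2))) = Add(54, Mul(9, 1)) = Add(54, 9) = 63)
Add(Function('U')(F, 113), Mul(-1, Function('l')(114, -114))) = Add(Add(-22, Mul(-1, -72)), Mul(-1, 63)) = Add(Add(-22, 72), -63) = Add(50, -63) = -13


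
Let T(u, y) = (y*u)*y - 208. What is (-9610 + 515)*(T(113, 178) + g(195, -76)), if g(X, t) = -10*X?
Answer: -32543128730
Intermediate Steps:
T(u, y) = -208 + u*y² (T(u, y) = (u*y)*y - 208 = u*y² - 208 = -208 + u*y²)
(-9610 + 515)*(T(113, 178) + g(195, -76)) = (-9610 + 515)*((-208 + 113*178²) - 10*195) = -9095*((-208 + 113*31684) - 1950) = -9095*((-208 + 3580292) - 1950) = -9095*(3580084 - 1950) = -9095*3578134 = -32543128730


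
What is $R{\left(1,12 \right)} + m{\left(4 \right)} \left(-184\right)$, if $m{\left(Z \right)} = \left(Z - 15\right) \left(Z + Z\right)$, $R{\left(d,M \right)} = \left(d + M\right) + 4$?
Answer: $16209$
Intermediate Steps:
$R{\left(d,M \right)} = 4 + M + d$ ($R{\left(d,M \right)} = \left(M + d\right) + 4 = 4 + M + d$)
$m{\left(Z \right)} = 2 Z \left(-15 + Z\right)$ ($m{\left(Z \right)} = \left(-15 + Z\right) 2 Z = 2 Z \left(-15 + Z\right)$)
$R{\left(1,12 \right)} + m{\left(4 \right)} \left(-184\right) = \left(4 + 12 + 1\right) + 2 \cdot 4 \left(-15 + 4\right) \left(-184\right) = 17 + 2 \cdot 4 \left(-11\right) \left(-184\right) = 17 - -16192 = 17 + 16192 = 16209$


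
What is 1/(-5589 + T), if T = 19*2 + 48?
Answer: -1/5503 ≈ -0.00018172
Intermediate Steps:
T = 86 (T = 38 + 48 = 86)
1/(-5589 + T) = 1/(-5589 + 86) = 1/(-5503) = -1/5503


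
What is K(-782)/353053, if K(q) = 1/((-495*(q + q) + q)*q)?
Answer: -1/213525478561508 ≈ -4.6833e-15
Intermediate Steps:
K(q) = -1/(989*q²) (K(q) = 1/((-990*q + q)*q) = 1/(((-989*q))*q) = (-1/(989*q))/q = -1/(989*q²))
K(-782)/353053 = -1/989/(-782)²/353053 = -1/989*1/611524*(1/353053) = -1/604797236*1/353053 = -1/213525478561508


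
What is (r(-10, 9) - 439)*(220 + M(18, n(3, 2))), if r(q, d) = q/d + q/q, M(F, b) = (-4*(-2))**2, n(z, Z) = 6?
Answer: -1122368/9 ≈ -1.2471e+5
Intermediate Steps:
M(F, b) = 64 (M(F, b) = 8**2 = 64)
r(q, d) = 1 + q/d (r(q, d) = q/d + 1 = 1 + q/d)
(r(-10, 9) - 439)*(220 + M(18, n(3, 2))) = ((9 - 10)/9 - 439)*(220 + 64) = ((1/9)*(-1) - 439)*284 = (-1/9 - 439)*284 = -3952/9*284 = -1122368/9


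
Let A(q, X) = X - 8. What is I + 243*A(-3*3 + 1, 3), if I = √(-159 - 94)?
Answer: -1215 + I*√253 ≈ -1215.0 + 15.906*I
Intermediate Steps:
A(q, X) = -8 + X
I = I*√253 (I = √(-253) = I*√253 ≈ 15.906*I)
I + 243*A(-3*3 + 1, 3) = I*√253 + 243*(-8 + 3) = I*√253 + 243*(-5) = I*√253 - 1215 = -1215 + I*√253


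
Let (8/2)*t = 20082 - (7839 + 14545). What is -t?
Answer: 1151/2 ≈ 575.50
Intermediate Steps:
t = -1151/2 (t = (20082 - (7839 + 14545))/4 = (20082 - 1*22384)/4 = (20082 - 22384)/4 = (¼)*(-2302) = -1151/2 ≈ -575.50)
-t = -1*(-1151/2) = 1151/2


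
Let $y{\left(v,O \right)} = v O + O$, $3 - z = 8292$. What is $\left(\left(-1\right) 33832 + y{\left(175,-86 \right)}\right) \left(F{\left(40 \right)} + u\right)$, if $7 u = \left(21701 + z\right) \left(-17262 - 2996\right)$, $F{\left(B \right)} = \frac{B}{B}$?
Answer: $1900659964536$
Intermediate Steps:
$z = -8289$ ($z = 3 - 8292 = -8289$)
$y{\left(v,O \right)} = O + O v$ ($y{\left(v,O \right)} = O v + O = O + O v$)
$F{\left(B \right)} = 1$
$u = -38814328$ ($u = \frac{\left(21701 - 8289\right) \left(-17262 - 2996\right)}{7} = \frac{13412 \left(-20258\right)}{7} = \frac{1}{7} \left(-271700296\right) = -38814328$)
$\left(\left(-1\right) 33832 + y{\left(175,-86 \right)}\right) \left(F{\left(40 \right)} + u\right) = \left(\left(-1\right) 33832 - 86 \left(1 + 175\right)\right) \left(1 - 38814328\right) = \left(-33832 - 15136\right) \left(-38814327\right) = \left(-48968\right) \left(-38814327\right) = 1900659964536$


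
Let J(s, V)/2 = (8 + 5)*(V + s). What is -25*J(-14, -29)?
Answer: 27950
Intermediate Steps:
J(s, V) = 26*V + 26*s (J(s, V) = 2*((8 + 5)*(V + s)) = 2*(13*(V + s)) = 2*(13*V + 13*s) = 26*V + 26*s)
-25*J(-14, -29) = -25*(26*(-29) + 26*(-14)) = -25*(-754 - 364) = -25*(-1118) = 27950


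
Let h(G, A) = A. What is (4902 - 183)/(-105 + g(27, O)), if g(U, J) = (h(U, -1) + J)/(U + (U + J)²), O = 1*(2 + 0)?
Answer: -4096092/91139 ≈ -44.943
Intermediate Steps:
O = 2 (O = 1*2 = 2)
g(U, J) = (-1 + J)/(U + (J + U)²) (g(U, J) = (-1 + J)/(U + (U + J)²) = (-1 + J)/(U + (J + U)²))
(4902 - 183)/(-105 + g(27, O)) = (4902 - 183)/(-105 + (-1 + 2)/(27 + (2 + 27)²)) = 4719/(-105 + 1/(27 + 29²)) = 4719/(-105 + 1/(27 + 841)) = 4719/(-105 + 1/868) = 4719/(-91139/868) = 4719*(-868/91139) = -4096092/91139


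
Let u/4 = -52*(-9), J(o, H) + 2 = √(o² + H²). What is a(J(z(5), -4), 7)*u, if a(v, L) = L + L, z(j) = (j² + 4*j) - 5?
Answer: 26208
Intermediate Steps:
z(j) = -5 + j² + 4*j
J(o, H) = -2 + √(H² + o²) (J(o, H) = -2 + √(o² + H²) = -2 + √(H² + o²))
a(v, L) = 2*L
u = 1872 (u = 4*(-52*(-9)) = 4*468 = 1872)
a(J(z(5), -4), 7)*u = (2*7)*1872 = 14*1872 = 26208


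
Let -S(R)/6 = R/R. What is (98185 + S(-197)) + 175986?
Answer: 274165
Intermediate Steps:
S(R) = -6 (S(R) = -6*R/R = -6*1 = -6)
(98185 + S(-197)) + 175986 = (98185 - 6) + 175986 = 98179 + 175986 = 274165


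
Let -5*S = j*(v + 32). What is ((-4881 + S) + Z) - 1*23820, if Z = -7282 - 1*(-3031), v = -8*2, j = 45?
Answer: -33096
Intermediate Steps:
v = -16
Z = -4251 (Z = -7282 + 3031 = -4251)
S = -144 (S = -9*(-16 + 32) = -9*16 = -⅕*720 = -144)
((-4881 + S) + Z) - 1*23820 = ((-4881 - 144) - 4251) - 1*23820 = (-5025 - 4251) - 23820 = -9276 - 23820 = -33096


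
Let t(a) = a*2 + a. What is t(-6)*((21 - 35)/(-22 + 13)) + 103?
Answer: 75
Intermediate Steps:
t(a) = 3*a (t(a) = 2*a + a = 3*a)
t(-6)*((21 - 35)/(-22 + 13)) + 103 = (3*(-6))*((21 - 35)/(-22 + 13)) + 103 = -(-252)/(-9) + 103 = -(-252)*(-1)/9 + 103 = -18*14/9 + 103 = -28 + 103 = 75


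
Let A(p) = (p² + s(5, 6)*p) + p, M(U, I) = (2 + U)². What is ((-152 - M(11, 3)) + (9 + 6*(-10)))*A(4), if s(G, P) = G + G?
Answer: -22320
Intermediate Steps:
s(G, P) = 2*G
A(p) = p² + 11*p (A(p) = (p² + (2*5)*p) + p = (p² + 10*p) + p = p² + 11*p)
((-152 - M(11, 3)) + (9 + 6*(-10)))*A(4) = ((-152 - (2 + 11)²) + (9 + 6*(-10)))*(4*(11 + 4)) = ((-152 - 1*13²) + (9 - 60))*(4*15) = ((-152 - 1*169) - 51)*60 = ((-152 - 169) - 51)*60 = (-321 - 51)*60 = -372*60 = -22320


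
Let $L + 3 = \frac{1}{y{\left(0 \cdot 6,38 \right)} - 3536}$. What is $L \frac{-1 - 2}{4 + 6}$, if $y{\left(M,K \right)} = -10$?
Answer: $\frac{10639}{11820} \approx 0.90008$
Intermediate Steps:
$L = - \frac{10639}{3546}$ ($L = -3 + \frac{1}{-10 - 3536} = -3 + \frac{1}{-3546} = -3 - \frac{1}{3546} = - \frac{10639}{3546} \approx -3.0003$)
$L \frac{-1 - 2}{4 + 6} = - \frac{10639 \frac{-1 - 2}{4 + 6}}{3546} = - \frac{10639 \left(- \frac{3}{10}\right)}{3546} = - \frac{10639 \left(\left(-3\right) \frac{1}{10}\right)}{3546} = \left(- \frac{10639}{3546}\right) \left(- \frac{3}{10}\right) = \frac{10639}{11820}$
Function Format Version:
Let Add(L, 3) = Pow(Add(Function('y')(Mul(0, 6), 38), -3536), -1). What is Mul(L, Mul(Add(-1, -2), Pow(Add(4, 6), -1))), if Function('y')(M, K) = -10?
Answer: Rational(10639, 11820) ≈ 0.90008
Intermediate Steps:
L = Rational(-10639, 3546) (L = Add(-3, Pow(Add(-10, -3536), -1)) = Add(-3, Pow(-3546, -1)) = Add(-3, Rational(-1, 3546)) = Rational(-10639, 3546) ≈ -3.0003)
Mul(L, Mul(Add(-1, -2), Pow(Add(4, 6), -1))) = Mul(Rational(-10639, 3546), Mul(Add(-1, -2), Pow(Add(4, 6), -1))) = Mul(Rational(-10639, 3546), Mul(-3, Pow(10, -1))) = Mul(Rational(-10639, 3546), Mul(-3, Rational(1, 10))) = Mul(Rational(-10639, 3546), Rational(-3, 10)) = Rational(10639, 11820)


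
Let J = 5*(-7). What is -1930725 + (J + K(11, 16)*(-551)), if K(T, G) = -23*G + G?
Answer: -1736808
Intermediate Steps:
J = -35
K(T, G) = -22*G
-1930725 + (J + K(11, 16)*(-551)) = -1930725 + (-35 - 22*16*(-551)) = -1930725 + (-35 - 352*(-551)) = -1930725 + (-35 + 193952) = -1930725 + 193917 = -1736808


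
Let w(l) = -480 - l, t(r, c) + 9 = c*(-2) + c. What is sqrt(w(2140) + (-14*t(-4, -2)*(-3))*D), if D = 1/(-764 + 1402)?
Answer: I*sqrt(266660713)/319 ≈ 51.19*I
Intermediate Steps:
t(r, c) = -9 - c (t(r, c) = -9 + (c*(-2) + c) = -9 + (-2*c + c) = -9 - c)
D = 1/638 ≈ 0.0015674
sqrt(w(2140) + (-14*t(-4, -2)*(-3))*D) = sqrt((-480 - 1*2140) + (-14*(-9 - 1*(-2))*(-3))*(1/638)) = sqrt((-480 - 2140) + (-14*(-9 + 2)*(-3))*(1/638)) = sqrt(-2620 + (-14*(-7)*(-3))*(1/638)) = sqrt(-2620 + (98*(-3))*(1/638)) = sqrt(-2620 - 294*1/638) = sqrt(-2620 - 147/319) = sqrt(-835927/319) = I*sqrt(266660713)/319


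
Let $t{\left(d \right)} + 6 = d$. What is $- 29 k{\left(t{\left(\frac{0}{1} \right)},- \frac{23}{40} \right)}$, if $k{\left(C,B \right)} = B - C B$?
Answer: $\frac{4669}{40} \approx 116.72$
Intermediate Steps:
$t{\left(d \right)} = -6 + d$
$k{\left(C,B \right)} = B - B C$
$- 29 k{\left(t{\left(\frac{0}{1} \right)},- \frac{23}{40} \right)} = - 29 - \frac{23}{40} \left(1 - \left(-6 + \frac{0}{1}\right)\right) = - 29 \left(-23\right) \frac{1}{40} \left(1 - \left(-6 + 0 \cdot 1\right)\right) = - 29 \left(- \frac{23 \left(1 - \left(-6 + 0\right)\right)}{40}\right) = - 29 \left(- \frac{23 \left(1 - -6\right)}{40}\right) = - 29 \left(- \frac{23 \left(1 + 6\right)}{40}\right) = - 29 \left(\left(- \frac{23}{40}\right) 7\right) = \left(-29\right) \left(- \frac{161}{40}\right) = \frac{4669}{40}$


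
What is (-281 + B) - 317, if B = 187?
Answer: -411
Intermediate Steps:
(-281 + B) - 317 = (-281 + 187) - 317 = -94 - 317 = -411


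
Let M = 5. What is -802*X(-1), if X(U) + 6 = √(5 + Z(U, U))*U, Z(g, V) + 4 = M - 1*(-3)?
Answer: 7218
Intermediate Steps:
Z(g, V) = 4 (Z(g, V) = -4 + (5 - 1*(-3)) = -4 + (5 + 3) = -4 + 8 = 4)
X(U) = -6 + 3*U (X(U) = -6 + √(5 + 4)*U = -6 + √9*U = -6 + 3*U)
-802*X(-1) = -802*(-6 + 3*(-1)) = -802*(-6 - 3) = -802*(-9) = 7218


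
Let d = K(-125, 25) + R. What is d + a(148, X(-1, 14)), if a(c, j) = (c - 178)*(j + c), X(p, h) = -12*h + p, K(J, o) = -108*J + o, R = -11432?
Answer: 2723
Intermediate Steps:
K(J, o) = o - 108*J
X(p, h) = p - 12*h
a(c, j) = (-178 + c)*(c + j)
d = 2093 (d = (25 - 108*(-125)) - 11432 = (25 + 13500) - 11432 = 13525 - 11432 = 2093)
d + a(148, X(-1, 14)) = 2093 + (148² - 178*148 - 178*(-1 - 12*14) + 148*(-1 - 12*14)) = 2093 + (21904 - 26344 - 178*(-1 - 168) + 148*(-1 - 168)) = 2093 + (21904 - 26344 - 178*(-169) + 148*(-169)) = 2093 + (21904 - 26344 + 30082 - 25012) = 2093 + 630 = 2723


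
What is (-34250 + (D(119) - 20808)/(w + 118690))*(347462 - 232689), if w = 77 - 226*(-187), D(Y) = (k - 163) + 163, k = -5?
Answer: -633003402302699/161029 ≈ -3.9310e+9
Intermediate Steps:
D(Y) = -5 (D(Y) = (-5 - 163) + 163 = -168 + 163 = -5)
w = 42339 (w = 77 + 42262 = 42339)
(-34250 + (D(119) - 20808)/(w + 118690))*(347462 - 232689) = (-34250 + (-5 - 20808)/(42339 + 118690))*(347462 - 232689) = (-34250 - 20813/161029)*114773 = -5515264063/161029*114773 = -633003402302699/161029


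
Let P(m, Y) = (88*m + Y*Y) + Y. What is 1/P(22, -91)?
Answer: 1/10126 ≈ 9.8756e-5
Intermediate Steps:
P(m, Y) = Y + Y**2 + 88*m (P(m, Y) = (88*m + Y**2) + Y = (Y**2 + 88*m) + Y = Y + Y**2 + 88*m)
1/P(22, -91) = 1/(-91 + (-91)**2 + 88*22) = 1/(-91 + 8281 + 1936) = 1/10126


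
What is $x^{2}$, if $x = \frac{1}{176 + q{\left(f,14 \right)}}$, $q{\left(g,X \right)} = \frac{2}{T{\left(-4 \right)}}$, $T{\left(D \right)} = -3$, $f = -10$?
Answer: $\frac{9}{276676} \approx 3.2529 \cdot 10^{-5}$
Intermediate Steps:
$q{\left(g,X \right)} = - \frac{2}{3}$ ($q{\left(g,X \right)} = \frac{2}{-3} = 2 \left(- \frac{1}{3}\right) = - \frac{2}{3}$)
$x = \frac{3}{526}$ ($x = \frac{1}{176 - \frac{2}{3}} = \frac{1}{\frac{526}{3}} = \frac{3}{526} \approx 0.0057034$)
$x^{2} = \left(\frac{3}{526}\right)^{2} = \frac{9}{276676}$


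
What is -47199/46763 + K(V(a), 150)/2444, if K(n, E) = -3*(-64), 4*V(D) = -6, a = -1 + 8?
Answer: -26593965/28572193 ≈ -0.93076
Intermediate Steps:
a = 7
V(D) = -3/2 (V(D) = (¼)*(-6) = -3/2)
K(n, E) = 192
-47199/46763 + K(V(a), 150)/2444 = -47199/46763 + 192/2444 = -47199*1/46763 + 192*(1/2444) = -47199/46763 + 48/611 = -26593965/28572193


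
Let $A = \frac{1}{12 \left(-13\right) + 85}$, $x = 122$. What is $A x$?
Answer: $- \frac{122}{71} \approx -1.7183$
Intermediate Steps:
$A = - \frac{1}{71}$ ($A = \frac{1}{-156 + 85} = \frac{1}{-71} = - \frac{1}{71} \approx -0.014085$)
$A x = \left(- \frac{1}{71}\right) 122 = - \frac{122}{71}$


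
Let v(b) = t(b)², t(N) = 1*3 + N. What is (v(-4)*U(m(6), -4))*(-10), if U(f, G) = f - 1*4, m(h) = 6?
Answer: -20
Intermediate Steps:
t(N) = 3 + N
U(f, G) = -4 + f (U(f, G) = f - 4 = -4 + f)
v(b) = (3 + b)²
(v(-4)*U(m(6), -4))*(-10) = ((3 - 4)²*(-4 + 6))*(-10) = ((-1)²*2)*(-10) = (1*2)*(-10) = 2*(-10) = -20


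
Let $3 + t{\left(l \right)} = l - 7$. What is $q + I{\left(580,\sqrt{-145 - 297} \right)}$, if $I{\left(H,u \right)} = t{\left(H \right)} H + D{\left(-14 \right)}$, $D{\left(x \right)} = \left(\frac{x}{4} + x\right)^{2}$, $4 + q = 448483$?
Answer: $\frac{3117541}{4} \approx 7.7939 \cdot 10^{5}$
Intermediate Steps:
$q = 448479$ ($q = -4 + 448483 = 448479$)
$D{\left(x \right)} = \frac{25 x^{2}}{16}$ ($D{\left(x \right)} = \left(x \frac{1}{4} + x\right)^{2} = \left(\frac{x}{4} + x\right)^{2} = \left(\frac{5 x}{4}\right)^{2} = \frac{25 x^{2}}{16}$)
$t{\left(l \right)} = -10 + l$ ($t{\left(l \right)} = -3 + \left(l - 7\right) = -3 + \left(-7 + l\right) = -10 + l$)
$I{\left(H,u \right)} = \frac{1225}{4} + H \left(-10 + H\right)$ ($I{\left(H,u \right)} = \left(-10 + H\right) H + \frac{25 \left(-14\right)^{2}}{16} = H \left(-10 + H\right) + \frac{25}{16} \cdot 196 = H \left(-10 + H\right) + \frac{1225}{4} = \frac{1225}{4} + H \left(-10 + H\right)$)
$q + I{\left(580,\sqrt{-145 - 297} \right)} = 448479 + \left(\frac{1225}{4} + 580 \left(-10 + 580\right)\right) = 448479 + \left(\frac{1225}{4} + 580 \cdot 570\right) = 448479 + \left(\frac{1225}{4} + 330600\right) = 448479 + \frac{1323625}{4} = \frac{3117541}{4}$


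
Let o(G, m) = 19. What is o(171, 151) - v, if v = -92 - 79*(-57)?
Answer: -4392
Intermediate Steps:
v = 4411 (v = -92 + 4503 = 4411)
o(171, 151) - v = 19 - 1*4411 = 19 - 4411 = -4392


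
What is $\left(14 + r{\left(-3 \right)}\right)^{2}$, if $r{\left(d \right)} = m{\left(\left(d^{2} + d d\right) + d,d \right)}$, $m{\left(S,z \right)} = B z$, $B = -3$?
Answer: $529$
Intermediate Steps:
$m{\left(S,z \right)} = - 3 z$
$r{\left(d \right)} = - 3 d$
$\left(14 + r{\left(-3 \right)}\right)^{2} = \left(14 - -9\right)^{2} = \left(14 + 9\right)^{2} = 23^{2} = 529$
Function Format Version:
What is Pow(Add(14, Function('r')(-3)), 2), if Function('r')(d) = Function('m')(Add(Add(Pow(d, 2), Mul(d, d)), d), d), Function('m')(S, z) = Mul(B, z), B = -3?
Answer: 529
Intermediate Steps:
Function('m')(S, z) = Mul(-3, z)
Function('r')(d) = Mul(-3, d)
Pow(Add(14, Function('r')(-3)), 2) = Pow(Add(14, Mul(-3, -3)), 2) = Pow(Add(14, 9), 2) = Pow(23, 2) = 529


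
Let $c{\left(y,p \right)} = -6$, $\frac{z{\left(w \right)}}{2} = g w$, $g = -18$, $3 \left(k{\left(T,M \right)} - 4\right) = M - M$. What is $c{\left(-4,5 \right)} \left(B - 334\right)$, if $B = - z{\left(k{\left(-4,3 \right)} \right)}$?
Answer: $1140$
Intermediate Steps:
$k{\left(T,M \right)} = 4$ ($k{\left(T,M \right)} = 4 + \frac{M - M}{3} = 4 + \frac{1}{3} \cdot 0 = 4 + 0 = 4$)
$z{\left(w \right)} = - 36 w$ ($z{\left(w \right)} = 2 \left(- 18 w\right) = - 36 w$)
$B = 144$ ($B = - \left(-36\right) 4 = \left(-1\right) \left(-144\right) = 144$)
$c{\left(-4,5 \right)} \left(B - 334\right) = - 6 \left(144 - 334\right) = \left(-6\right) \left(-190\right) = 1140$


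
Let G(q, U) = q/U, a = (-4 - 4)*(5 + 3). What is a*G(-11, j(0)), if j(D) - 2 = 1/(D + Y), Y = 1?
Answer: 704/3 ≈ 234.67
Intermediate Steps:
j(D) = 2 + 1/(1 + D) (j(D) = 2 + 1/(D + 1) = 2 + 1/(1 + D))
a = -64 (a = -8*8 = -64)
a*G(-11, j(0)) = -(-704)/((3 + 2*0)/(1 + 0)) = -(-704)/((3 + 0)/1) = -(-704)/(1*3) = -(-704)/3 = -64*(-11/3) = 704/3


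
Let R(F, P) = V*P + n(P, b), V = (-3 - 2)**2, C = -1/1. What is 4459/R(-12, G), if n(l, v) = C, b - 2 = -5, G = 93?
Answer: 637/332 ≈ 1.9187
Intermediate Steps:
b = -3 (b = 2 - 5 = -3)
C = -1 (C = -1*1 = -1)
V = 25 (V = (-5)**2 = 25)
n(l, v) = -1
R(F, P) = -1 + 25*P (R(F, P) = 25*P - 1 = -1 + 25*P)
4459/R(-12, G) = 4459/(-1 + 25*93) = 4459/(-1 + 2325) = 4459/2324 = 4459*(1/2324) = 637/332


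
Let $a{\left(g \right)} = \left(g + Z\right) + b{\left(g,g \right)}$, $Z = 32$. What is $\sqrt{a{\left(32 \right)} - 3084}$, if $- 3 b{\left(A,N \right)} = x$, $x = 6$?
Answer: $i \sqrt{3022} \approx 54.973 i$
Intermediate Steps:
$b{\left(A,N \right)} = -2$ ($b{\left(A,N \right)} = \left(- \frac{1}{3}\right) 6 = -2$)
$a{\left(g \right)} = 30 + g$ ($a{\left(g \right)} = \left(g + 32\right) - 2 = \left(32 + g\right) - 2 = 30 + g$)
$\sqrt{a{\left(32 \right)} - 3084} = \sqrt{\left(30 + 32\right) - 3084} = \sqrt{62 - 3084} = \sqrt{-3022} = i \sqrt{3022}$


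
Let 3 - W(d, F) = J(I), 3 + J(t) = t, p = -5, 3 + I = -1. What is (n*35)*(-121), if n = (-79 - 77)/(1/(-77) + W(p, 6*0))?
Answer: 50870820/769 ≈ 66152.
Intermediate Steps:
I = -4 (I = -3 - 1 = -4)
J(t) = -3 + t
W(d, F) = 10 (W(d, F) = 3 - (-3 - 4) = 3 - 1*(-7) = 3 + 7 = 10)
n = -12012/769 (n = (-79 - 77)/(1/(-77) + 10) = -156/(-1/77 + 10) = -156/769/77 = -156*77/769 = -12012/769 ≈ -15.620)
(n*35)*(-121) = -12012/769*35*(-121) = -420420/769*(-121) = 50870820/769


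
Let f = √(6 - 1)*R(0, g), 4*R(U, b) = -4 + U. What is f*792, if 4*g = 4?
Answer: -792*√5 ≈ -1771.0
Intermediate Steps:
g = 1 (g = (¼)*4 = 1)
R(U, b) = -1 + U/4 (R(U, b) = (-4 + U)/4 = -1 + U/4)
f = -√5 (f = √(6 - 1)*(-1 + (¼)*0) = √5*(-1 + 0) = √5*(-1) = -√5 ≈ -2.2361)
f*792 = -√5*792 = -792*√5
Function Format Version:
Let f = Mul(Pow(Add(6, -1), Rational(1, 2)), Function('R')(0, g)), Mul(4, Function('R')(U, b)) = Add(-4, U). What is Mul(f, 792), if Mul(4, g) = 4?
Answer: Mul(-792, Pow(5, Rational(1, 2))) ≈ -1771.0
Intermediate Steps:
g = 1 (g = Mul(Rational(1, 4), 4) = 1)
Function('R')(U, b) = Add(-1, Mul(Rational(1, 4), U)) (Function('R')(U, b) = Mul(Rational(1, 4), Add(-4, U)) = Add(-1, Mul(Rational(1, 4), U)))
f = Mul(-1, Pow(5, Rational(1, 2))) (f = Mul(Pow(Add(6, -1), Rational(1, 2)), Add(-1, Mul(Rational(1, 4), 0))) = Mul(Pow(5, Rational(1, 2)), Add(-1, 0)) = Mul(Pow(5, Rational(1, 2)), -1) = Mul(-1, Pow(5, Rational(1, 2))) ≈ -2.2361)
Mul(f, 792) = Mul(Mul(-1, Pow(5, Rational(1, 2))), 792) = Mul(-792, Pow(5, Rational(1, 2)))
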